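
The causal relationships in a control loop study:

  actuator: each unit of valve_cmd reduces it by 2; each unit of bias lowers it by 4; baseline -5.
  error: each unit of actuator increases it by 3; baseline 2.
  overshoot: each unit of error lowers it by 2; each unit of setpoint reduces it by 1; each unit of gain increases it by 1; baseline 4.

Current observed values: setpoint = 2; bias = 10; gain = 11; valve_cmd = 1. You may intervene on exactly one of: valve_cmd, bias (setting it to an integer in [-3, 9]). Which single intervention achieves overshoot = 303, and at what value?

set valve_cmd = 2

Intervening on valve_cmd: with other inputs at their observed values, overshoot = 12*valve_cmd + 279. Solving for 303 gives valve_cmd = 2, within [-3, 9].
Intervening on bias: overshoot = 24*bias + 51. Reaching 303 requires bias = 21/2, not an integer.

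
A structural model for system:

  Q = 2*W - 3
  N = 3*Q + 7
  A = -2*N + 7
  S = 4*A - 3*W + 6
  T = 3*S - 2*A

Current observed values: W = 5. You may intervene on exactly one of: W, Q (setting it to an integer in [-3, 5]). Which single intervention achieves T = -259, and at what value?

set W = 3

Intervening on W: with other inputs at their observed values, T = -129*W + 128. Solving for -259 gives W = 3, within [-3, 5].
Intervening on Q: T = -60*Q - 97. Reaching -259 requires Q = 27/10, not an integer.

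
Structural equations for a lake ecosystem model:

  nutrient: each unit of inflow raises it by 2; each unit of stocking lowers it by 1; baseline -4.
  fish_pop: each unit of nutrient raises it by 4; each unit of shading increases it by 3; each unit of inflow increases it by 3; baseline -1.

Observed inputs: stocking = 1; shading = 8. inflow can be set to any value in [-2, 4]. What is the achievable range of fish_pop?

Substituting into the nutrient equation gives nutrient = 2*inflow - 5.
Substituting into the fish_pop equation gives fish_pop = 11*inflow + 3.
Linear in inflow, so extremes are at the endpoints: inflow = -2 gives fish_pop = -19; inflow = 4 gives fish_pop = 47.

-19 to 47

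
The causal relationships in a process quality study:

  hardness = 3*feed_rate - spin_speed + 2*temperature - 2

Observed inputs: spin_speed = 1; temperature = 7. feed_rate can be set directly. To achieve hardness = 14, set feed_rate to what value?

Substituting into the hardness equation gives hardness = 3*feed_rate + 11.
Solve 3*feed_rate + 11 = 14: feed_rate = (14 - 11) / 3 = 1.

feed_rate = 1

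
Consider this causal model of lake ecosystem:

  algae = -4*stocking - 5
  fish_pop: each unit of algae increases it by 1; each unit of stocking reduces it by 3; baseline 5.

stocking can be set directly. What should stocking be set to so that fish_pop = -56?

Substituting into the fish_pop equation gives fish_pop = -7*stocking.
Solve -7*stocking = -56: stocking = -56 / -7 = 8.

stocking = 8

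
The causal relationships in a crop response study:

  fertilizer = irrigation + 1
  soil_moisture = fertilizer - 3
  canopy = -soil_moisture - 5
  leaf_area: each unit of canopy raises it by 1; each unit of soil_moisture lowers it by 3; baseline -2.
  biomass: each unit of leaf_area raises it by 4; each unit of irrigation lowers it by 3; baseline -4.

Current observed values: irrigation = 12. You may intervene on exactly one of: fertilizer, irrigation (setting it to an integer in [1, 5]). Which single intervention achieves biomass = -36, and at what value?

set fertilizer = 1

Intervening on fertilizer: with other inputs at their observed values, biomass = -16*fertilizer - 20. Solving for -36 gives fertilizer = 1, within [1, 5].
Intervening on irrigation: biomass = -19*irrigation. Reaching -36 requires irrigation = 36/19, not an integer.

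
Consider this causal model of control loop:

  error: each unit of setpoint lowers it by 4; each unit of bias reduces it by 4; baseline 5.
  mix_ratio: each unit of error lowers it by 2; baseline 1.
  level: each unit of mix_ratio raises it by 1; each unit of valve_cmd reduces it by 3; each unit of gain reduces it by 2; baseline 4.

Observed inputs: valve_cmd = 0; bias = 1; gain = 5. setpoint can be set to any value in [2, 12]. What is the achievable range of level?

9 to 89

Substituting into the error equation gives error = -4*setpoint + 1.
mix_ratio becomes 8*setpoint - 1.
Substituting into the level equation gives level = 8*setpoint - 7.
Linear in setpoint, so extremes are at the endpoints: setpoint = 2 gives level = 9; setpoint = 12 gives level = 89.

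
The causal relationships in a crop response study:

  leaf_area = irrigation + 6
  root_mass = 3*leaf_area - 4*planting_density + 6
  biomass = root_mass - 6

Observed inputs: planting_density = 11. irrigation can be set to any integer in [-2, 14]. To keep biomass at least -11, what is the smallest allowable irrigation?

irrigation = 5

Substituting into the root_mass equation gives root_mass = 3*irrigation - 20.
This gives biomass = 3*irrigation - 26.
Require 3*irrigation - 26 ≥ -11, so irrigation ≥ 5.
The smallest integer in [-2, 14] satisfying this is 5.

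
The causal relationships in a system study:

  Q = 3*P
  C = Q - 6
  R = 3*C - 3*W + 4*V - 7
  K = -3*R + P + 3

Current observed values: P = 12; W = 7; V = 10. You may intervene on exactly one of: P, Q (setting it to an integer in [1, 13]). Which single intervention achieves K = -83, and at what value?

set P = 4

Intervening on P: with other inputs at their observed values, K = -26*P + 21. Solving for -83 gives P = 4, within [1, 13].
Intervening on Q: K = -9*Q + 33. Reaching -83 requires Q = 116/9, not an integer.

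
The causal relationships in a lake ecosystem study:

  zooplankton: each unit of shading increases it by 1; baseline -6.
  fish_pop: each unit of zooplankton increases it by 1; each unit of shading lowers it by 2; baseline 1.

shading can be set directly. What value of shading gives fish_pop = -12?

shading = 7

Substituting into the fish_pop equation gives fish_pop = -shading - 5.
Solve -shading - 5 = -12: shading = (-12 + 5) / -1 = 7.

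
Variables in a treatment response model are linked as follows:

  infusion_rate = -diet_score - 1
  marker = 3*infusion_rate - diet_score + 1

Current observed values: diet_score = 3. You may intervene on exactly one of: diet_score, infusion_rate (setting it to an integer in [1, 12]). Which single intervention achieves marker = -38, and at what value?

Intervening on diet_score: with other inputs at their observed values, marker = -4*diet_score - 2. Solving for -38 gives diet_score = 9, within [1, 12].
Intervening on infusion_rate: marker = 3*infusion_rate - 2. Reaching -38 requires infusion_rate = -12, outside [1, 12].

set diet_score = 9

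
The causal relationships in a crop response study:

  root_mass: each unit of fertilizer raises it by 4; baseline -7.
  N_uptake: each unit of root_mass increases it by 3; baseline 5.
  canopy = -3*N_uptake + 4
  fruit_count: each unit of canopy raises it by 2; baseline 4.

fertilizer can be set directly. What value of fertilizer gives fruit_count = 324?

Substituting into the N_uptake equation gives N_uptake = 12*fertilizer - 16.
canopy becomes -36*fertilizer + 52.
Substituting into the fruit_count equation gives fruit_count = -72*fertilizer + 108.
Solve -72*fertilizer + 108 = 324: fertilizer = (324 - 108) / -72 = -3.

fertilizer = -3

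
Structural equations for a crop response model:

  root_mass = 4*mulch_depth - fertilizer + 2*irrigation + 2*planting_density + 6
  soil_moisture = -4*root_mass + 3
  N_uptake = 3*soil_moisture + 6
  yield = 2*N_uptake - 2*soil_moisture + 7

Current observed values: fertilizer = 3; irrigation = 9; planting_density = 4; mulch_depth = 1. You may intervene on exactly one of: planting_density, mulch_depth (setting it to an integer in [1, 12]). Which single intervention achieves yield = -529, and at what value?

Intervening on planting_density: with other inputs at their observed values, yield = -32*planting_density - 369. Solving for -529 gives planting_density = 5, within [1, 12].
Intervening on mulch_depth: yield = -64*mulch_depth - 433. Reaching -529 requires mulch_depth = 3/2, not an integer.

set planting_density = 5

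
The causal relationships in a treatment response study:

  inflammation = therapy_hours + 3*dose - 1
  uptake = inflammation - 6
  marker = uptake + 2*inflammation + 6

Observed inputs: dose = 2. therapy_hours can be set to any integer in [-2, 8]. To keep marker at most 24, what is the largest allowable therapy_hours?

therapy_hours = 3

Substituting into the inflammation equation gives inflammation = therapy_hours + 5.
This gives uptake = therapy_hours - 1.
This gives marker = 3*therapy_hours + 15.
Require 3*therapy_hours + 15 ≤ 24, so therapy_hours ≤ 3.
The largest integer in [-2, 8] satisfying this is 3.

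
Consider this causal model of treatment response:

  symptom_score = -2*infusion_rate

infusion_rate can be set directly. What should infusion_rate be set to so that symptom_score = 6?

Solve -2*infusion_rate = 6: infusion_rate = 6 / -2 = -3.

infusion_rate = -3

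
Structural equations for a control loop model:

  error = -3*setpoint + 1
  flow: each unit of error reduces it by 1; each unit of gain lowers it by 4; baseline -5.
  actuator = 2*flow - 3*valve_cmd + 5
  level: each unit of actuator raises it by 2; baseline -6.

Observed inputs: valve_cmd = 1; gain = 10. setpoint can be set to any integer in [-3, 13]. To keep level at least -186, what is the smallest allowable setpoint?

setpoint = 0

Substituting into the flow equation gives flow = 3*setpoint - 46.
So actuator = 6*setpoint - 90.
This gives level = 12*setpoint - 186.
Require 12*setpoint - 186 ≥ -186, so setpoint ≥ 0.
The smallest integer in [-3, 13] satisfying this is 0.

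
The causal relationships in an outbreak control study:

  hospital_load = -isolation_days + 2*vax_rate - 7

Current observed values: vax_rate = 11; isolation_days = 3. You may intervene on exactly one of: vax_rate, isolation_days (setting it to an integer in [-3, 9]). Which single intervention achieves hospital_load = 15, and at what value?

set isolation_days = 0

Intervening on vax_rate: hospital_load = 2*vax_rate - 10. Reaching 15 requires vax_rate = 25/2, not an integer.
Intervening on isolation_days: with other inputs at their observed values, hospital_load = -isolation_days + 15. Solving for 15 gives isolation_days = 0, within [-3, 9].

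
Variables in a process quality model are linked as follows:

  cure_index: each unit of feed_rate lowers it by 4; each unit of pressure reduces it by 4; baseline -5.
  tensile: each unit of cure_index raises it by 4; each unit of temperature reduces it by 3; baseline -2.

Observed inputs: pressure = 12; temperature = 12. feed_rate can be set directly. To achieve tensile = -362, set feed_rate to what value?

Substituting into the cure_index equation gives cure_index = -4*feed_rate - 53.
Substituting into the tensile equation gives tensile = -16*feed_rate - 250.
Solve -16*feed_rate - 250 = -362: feed_rate = (-362 + 250) / -16 = 7.

feed_rate = 7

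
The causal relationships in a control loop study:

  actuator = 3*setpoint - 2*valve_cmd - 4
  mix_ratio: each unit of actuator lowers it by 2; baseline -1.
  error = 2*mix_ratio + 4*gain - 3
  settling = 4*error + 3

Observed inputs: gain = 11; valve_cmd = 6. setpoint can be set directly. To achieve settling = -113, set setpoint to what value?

setpoint = 11

Substituting into the actuator equation gives actuator = 3*setpoint - 16.
mix_ratio becomes -6*setpoint + 31.
Substituting into the error equation gives error = -12*setpoint + 103.
Substituting into the settling equation gives settling = -48*setpoint + 415.
Solve -48*setpoint + 415 = -113: setpoint = (-113 - 415) / -48 = 11.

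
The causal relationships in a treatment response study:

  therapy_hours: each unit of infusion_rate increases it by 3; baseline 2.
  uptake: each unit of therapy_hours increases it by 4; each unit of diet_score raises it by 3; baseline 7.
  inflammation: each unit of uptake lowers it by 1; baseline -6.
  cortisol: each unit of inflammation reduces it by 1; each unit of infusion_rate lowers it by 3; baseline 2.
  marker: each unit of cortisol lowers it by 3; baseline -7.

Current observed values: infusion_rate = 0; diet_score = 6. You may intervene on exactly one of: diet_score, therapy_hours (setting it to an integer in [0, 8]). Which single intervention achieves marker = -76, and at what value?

Intervening on diet_score: with other inputs at their observed values, marker = -9*diet_score - 76. Solving for -76 gives diet_score = 0, within [0, 8].
Intervening on therapy_hours: marker = -12*therapy_hours - 106. Reaching -76 requires therapy_hours = -5/2, not an integer.

set diet_score = 0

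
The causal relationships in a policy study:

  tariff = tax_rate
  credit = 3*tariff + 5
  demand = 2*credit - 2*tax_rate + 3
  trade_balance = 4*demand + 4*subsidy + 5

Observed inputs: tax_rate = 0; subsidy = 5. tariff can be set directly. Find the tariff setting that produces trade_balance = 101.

tariff = 1

Intervening on tariff fixes its value directly, overriding its dependence on tax_rate.
Substituting into the demand equation gives demand = 6*tariff + 13.
This gives trade_balance = 24*tariff + 77.
Solve 24*tariff + 77 = 101: tariff = (101 - 77) / 24 = 1.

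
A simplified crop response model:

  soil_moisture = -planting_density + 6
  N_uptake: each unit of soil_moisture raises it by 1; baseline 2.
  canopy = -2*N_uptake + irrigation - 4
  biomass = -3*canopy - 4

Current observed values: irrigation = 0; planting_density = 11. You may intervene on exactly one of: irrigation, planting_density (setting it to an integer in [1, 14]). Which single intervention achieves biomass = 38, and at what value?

set planting_density = 3

Intervening on irrigation: biomass = -3*irrigation - 10. Reaching 38 requires irrigation = -16, outside [1, 14].
Intervening on planting_density: with other inputs at their observed values, biomass = -6*planting_density + 56. Solving for 38 gives planting_density = 3, within [1, 14].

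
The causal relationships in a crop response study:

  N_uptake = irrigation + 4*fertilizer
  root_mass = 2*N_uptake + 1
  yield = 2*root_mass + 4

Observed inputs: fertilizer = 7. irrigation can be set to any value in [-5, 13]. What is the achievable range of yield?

98 to 170

Substituting into the N_uptake equation gives N_uptake = irrigation + 28.
Substituting into the root_mass equation gives root_mass = 2*irrigation + 57.
This gives yield = 4*irrigation + 118.
Linear in irrigation, so extremes are at the endpoints: irrigation = -5 gives yield = 98; irrigation = 13 gives yield = 170.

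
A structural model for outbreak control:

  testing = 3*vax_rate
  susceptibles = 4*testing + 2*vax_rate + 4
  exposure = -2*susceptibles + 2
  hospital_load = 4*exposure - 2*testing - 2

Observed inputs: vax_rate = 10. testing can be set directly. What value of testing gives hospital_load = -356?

Intervening on testing fixes its value directly, overriding its dependence on vax_rate.
Substituting into the susceptibles equation gives susceptibles = 4*testing + 24.
Substituting into the exposure equation gives exposure = -8*testing - 46.
hospital_load becomes -34*testing - 186.
Solve -34*testing - 186 = -356: testing = (-356 + 186) / -34 = 5.

testing = 5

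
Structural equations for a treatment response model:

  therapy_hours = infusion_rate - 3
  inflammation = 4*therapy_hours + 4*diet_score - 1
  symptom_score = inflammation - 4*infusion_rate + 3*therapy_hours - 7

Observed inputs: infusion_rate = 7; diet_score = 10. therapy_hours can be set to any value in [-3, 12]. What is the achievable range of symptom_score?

Intervening on therapy_hours fixes its value directly, overriding its dependence on infusion_rate.
Substituting into the inflammation equation gives inflammation = 4*therapy_hours + 39.
This gives symptom_score = 7*therapy_hours + 4.
Linear in therapy_hours, so extremes are at the endpoints: therapy_hours = -3 gives symptom_score = -17; therapy_hours = 12 gives symptom_score = 88.

-17 to 88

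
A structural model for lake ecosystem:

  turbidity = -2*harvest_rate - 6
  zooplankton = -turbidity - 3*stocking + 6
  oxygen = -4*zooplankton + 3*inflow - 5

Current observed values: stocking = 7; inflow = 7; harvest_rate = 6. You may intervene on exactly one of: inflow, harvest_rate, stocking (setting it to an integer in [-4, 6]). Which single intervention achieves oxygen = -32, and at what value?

Intervening on inflow: oxygen = 3*inflow - 17. Reaching -32 requires inflow = -5, outside [-4, 6].
Intervening on harvest_rate: oxygen = -8*harvest_rate + 52. Reaching -32 requires harvest_rate = 21/2, not an integer.
Intervening on stocking: with other inputs at their observed values, oxygen = 12*stocking - 80. Solving for -32 gives stocking = 4, within [-4, 6].

set stocking = 4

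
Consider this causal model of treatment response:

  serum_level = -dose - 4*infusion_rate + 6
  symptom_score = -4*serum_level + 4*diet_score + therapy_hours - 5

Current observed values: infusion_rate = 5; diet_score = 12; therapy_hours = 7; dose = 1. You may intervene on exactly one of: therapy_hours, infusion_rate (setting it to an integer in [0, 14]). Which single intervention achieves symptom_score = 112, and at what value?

Intervening on therapy_hours: with other inputs at their observed values, symptom_score = therapy_hours + 103. Solving for 112 gives therapy_hours = 9, within [0, 14].
Intervening on infusion_rate: symptom_score = 16*infusion_rate + 30. Reaching 112 requires infusion_rate = 41/8, not an integer.

set therapy_hours = 9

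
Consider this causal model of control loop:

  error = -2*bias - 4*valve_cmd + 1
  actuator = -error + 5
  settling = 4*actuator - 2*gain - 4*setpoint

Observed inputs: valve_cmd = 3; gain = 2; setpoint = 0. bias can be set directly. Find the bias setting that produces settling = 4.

Substituting into the error equation gives error = -2*bias - 11.
Substituting into the actuator equation gives actuator = 2*bias + 16.
settling becomes 8*bias + 60.
Solve 8*bias + 60 = 4: bias = (4 - 60) / 8 = -7.

bias = -7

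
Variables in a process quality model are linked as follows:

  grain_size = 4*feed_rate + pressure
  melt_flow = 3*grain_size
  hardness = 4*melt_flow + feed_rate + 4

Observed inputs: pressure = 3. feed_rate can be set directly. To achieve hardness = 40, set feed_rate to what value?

feed_rate = 0

Substituting into the grain_size equation gives grain_size = 4*feed_rate + 3.
Substituting into the melt_flow equation gives melt_flow = 12*feed_rate + 9.
So hardness = 49*feed_rate + 40.
Solve 49*feed_rate + 40 = 40: feed_rate = (40 - 40) / 49 = 0.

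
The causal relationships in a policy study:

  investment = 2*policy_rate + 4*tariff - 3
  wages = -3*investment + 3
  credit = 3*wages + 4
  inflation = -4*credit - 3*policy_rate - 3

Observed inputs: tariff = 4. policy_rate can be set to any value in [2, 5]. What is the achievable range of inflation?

Substituting into the investment equation gives investment = 2*policy_rate + 13.
Substituting into the wages equation gives wages = -6*policy_rate - 36.
This gives credit = -18*policy_rate - 104.
This gives inflation = 69*policy_rate + 413.
Linear in policy_rate, so extremes are at the endpoints: policy_rate = 2 gives inflation = 551; policy_rate = 5 gives inflation = 758.

551 to 758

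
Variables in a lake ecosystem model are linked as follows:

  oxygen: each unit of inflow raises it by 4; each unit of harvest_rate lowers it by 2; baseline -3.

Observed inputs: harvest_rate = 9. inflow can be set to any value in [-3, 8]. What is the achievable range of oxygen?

-33 to 11

Substituting into the oxygen equation gives oxygen = 4*inflow - 21.
Linear in inflow, so extremes are at the endpoints: inflow = -3 gives oxygen = -33; inflow = 8 gives oxygen = 11.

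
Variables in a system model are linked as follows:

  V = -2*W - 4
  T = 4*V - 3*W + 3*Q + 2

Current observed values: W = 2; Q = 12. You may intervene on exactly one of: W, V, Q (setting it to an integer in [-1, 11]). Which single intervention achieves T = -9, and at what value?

Intervening on W: T = -11*W + 22. Reaching -9 requires W = 31/11, not an integer.
Intervening on V: T = 4*V + 32. Reaching -9 requires V = -41/4, not an integer.
Intervening on Q: with other inputs at their observed values, T = 3*Q - 36. Solving for -9 gives Q = 9, within [-1, 11].

set Q = 9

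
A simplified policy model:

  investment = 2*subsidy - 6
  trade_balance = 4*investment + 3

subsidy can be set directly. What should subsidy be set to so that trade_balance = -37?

subsidy = -2

Substituting into the trade_balance equation gives trade_balance = 8*subsidy - 21.
Solve 8*subsidy - 21 = -37: subsidy = (-37 + 21) / 8 = -2.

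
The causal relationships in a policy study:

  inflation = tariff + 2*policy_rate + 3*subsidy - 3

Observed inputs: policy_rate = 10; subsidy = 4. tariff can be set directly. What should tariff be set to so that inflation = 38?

Substituting into the inflation equation gives inflation = tariff + 29.
Solve tariff + 29 = 38: tariff = (38 - 29) / 1 = 9.

tariff = 9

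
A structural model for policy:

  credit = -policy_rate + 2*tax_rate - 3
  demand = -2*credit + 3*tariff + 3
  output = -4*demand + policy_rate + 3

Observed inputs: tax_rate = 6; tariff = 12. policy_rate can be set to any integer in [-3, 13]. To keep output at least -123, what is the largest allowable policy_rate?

policy_rate = 6

Substituting into the credit equation gives credit = -policy_rate + 9.
Substituting into the demand equation gives demand = 2*policy_rate + 21.
Substituting into the output equation gives output = -7*policy_rate - 81.
Require -7*policy_rate - 81 ≥ -123, so policy_rate ≤ 6.
The largest integer in [-3, 13] satisfying this is 6.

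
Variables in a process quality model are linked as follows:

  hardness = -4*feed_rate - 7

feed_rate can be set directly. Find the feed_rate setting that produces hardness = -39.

feed_rate = 8

Solve -4*feed_rate - 7 = -39: feed_rate = (-39 + 7) / -4 = 8.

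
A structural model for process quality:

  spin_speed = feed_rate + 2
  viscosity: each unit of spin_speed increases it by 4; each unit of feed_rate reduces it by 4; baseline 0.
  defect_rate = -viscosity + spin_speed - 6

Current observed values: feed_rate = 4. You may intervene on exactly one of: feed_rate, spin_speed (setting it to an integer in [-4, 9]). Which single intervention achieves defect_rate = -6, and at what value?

Intervening on feed_rate: with other inputs at their observed values, defect_rate = feed_rate - 12. Solving for -6 gives feed_rate = 6, within [-4, 9].
Intervening on spin_speed: defect_rate = -3*spin_speed + 10. Reaching -6 requires spin_speed = 16/3, not an integer.

set feed_rate = 6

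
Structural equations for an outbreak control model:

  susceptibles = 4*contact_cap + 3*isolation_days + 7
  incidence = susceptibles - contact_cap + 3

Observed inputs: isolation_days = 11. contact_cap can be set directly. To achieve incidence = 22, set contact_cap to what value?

Substituting into the susceptibles equation gives susceptibles = 4*contact_cap + 40.
This gives incidence = 3*contact_cap + 43.
Solve 3*contact_cap + 43 = 22: contact_cap = (22 - 43) / 3 = -7.

contact_cap = -7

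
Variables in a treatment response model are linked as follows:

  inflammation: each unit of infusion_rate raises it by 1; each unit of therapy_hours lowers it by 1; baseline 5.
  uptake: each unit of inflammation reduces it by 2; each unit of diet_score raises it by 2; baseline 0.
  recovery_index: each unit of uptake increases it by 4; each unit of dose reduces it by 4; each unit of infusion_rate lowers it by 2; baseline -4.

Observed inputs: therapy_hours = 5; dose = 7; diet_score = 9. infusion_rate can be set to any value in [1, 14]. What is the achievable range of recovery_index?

Substituting into the inflammation equation gives inflammation = infusion_rate.
Substituting into the uptake equation gives uptake = -2*infusion_rate + 18.
Substituting into the recovery_index equation gives recovery_index = -10*infusion_rate + 40.
Linear in infusion_rate, so extremes are at the endpoints: infusion_rate = 1 gives recovery_index = 30; infusion_rate = 14 gives recovery_index = -100.

-100 to 30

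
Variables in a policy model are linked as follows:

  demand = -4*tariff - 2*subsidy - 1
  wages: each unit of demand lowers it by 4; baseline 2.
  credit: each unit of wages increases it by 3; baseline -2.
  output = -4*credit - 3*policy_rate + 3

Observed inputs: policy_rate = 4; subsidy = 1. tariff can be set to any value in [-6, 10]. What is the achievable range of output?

-2089 to 983

Substituting into the demand equation gives demand = -4*tariff - 3.
This gives wages = 16*tariff + 14.
Substituting into the credit equation gives credit = 48*tariff + 40.
Substituting into the output equation gives output = -192*tariff - 169.
Linear in tariff, so extremes are at the endpoints: tariff = -6 gives output = 983; tariff = 10 gives output = -2089.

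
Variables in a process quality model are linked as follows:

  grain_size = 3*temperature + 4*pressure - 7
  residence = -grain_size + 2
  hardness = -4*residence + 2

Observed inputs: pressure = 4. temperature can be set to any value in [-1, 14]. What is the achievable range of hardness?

Substituting into the grain_size equation gives grain_size = 3*temperature + 9.
So residence = -3*temperature - 7.
hardness becomes 12*temperature + 30.
Linear in temperature, so extremes are at the endpoints: temperature = -1 gives hardness = 18; temperature = 14 gives hardness = 198.

18 to 198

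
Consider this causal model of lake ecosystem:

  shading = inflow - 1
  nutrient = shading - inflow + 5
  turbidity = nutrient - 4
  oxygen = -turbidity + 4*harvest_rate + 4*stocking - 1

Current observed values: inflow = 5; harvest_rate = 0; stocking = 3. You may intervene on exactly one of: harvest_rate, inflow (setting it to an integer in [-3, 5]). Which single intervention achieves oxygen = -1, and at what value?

Intervening on harvest_rate: with other inputs at their observed values, oxygen = 4*harvest_rate + 11. Solving for -1 gives harvest_rate = -3, within [-3, 5].
Intervening on inflow: the paths from inflow to oxygen cancel (net effect zero), leaving oxygen = 11; -1 is unreachable this way.

set harvest_rate = -3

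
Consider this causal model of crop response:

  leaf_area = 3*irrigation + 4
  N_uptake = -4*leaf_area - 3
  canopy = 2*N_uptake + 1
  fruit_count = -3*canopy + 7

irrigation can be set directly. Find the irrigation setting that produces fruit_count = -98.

Substituting into the N_uptake equation gives N_uptake = -12*irrigation - 19.
Substituting into the canopy equation gives canopy = -24*irrigation - 37.
This gives fruit_count = 72*irrigation + 118.
Solve 72*irrigation + 118 = -98: irrigation = (-98 - 118) / 72 = -3.

irrigation = -3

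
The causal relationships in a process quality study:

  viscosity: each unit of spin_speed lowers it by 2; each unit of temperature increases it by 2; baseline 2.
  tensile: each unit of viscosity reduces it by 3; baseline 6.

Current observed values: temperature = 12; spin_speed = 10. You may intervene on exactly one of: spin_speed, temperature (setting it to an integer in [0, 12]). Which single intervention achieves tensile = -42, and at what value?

set spin_speed = 5

Intervening on spin_speed: with other inputs at their observed values, tensile = 6*spin_speed - 72. Solving for -42 gives spin_speed = 5, within [0, 12].
Intervening on temperature: tensile = -6*temperature + 60. Reaching -42 requires temperature = 17, outside [0, 12].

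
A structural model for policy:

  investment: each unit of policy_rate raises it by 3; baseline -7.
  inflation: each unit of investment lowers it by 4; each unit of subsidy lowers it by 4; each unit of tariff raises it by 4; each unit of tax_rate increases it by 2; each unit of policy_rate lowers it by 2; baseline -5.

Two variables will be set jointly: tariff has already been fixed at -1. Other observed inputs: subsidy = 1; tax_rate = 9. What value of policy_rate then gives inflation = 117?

policy_rate = -6

With tariff held at -1:
Substituting into the inflation equation gives inflation = -14*policy_rate + 33.
Solve -14*policy_rate + 33 = 117: policy_rate = (117 - 33) / -14 = -6.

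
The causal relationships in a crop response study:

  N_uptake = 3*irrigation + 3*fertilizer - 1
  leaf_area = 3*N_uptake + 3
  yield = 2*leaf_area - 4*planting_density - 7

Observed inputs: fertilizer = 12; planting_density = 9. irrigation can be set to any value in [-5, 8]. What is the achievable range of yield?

Substituting into the N_uptake equation gives N_uptake = 3*irrigation + 35.
Substituting into the leaf_area equation gives leaf_area = 9*irrigation + 108.
So yield = 18*irrigation + 173.
Linear in irrigation, so extremes are at the endpoints: irrigation = -5 gives yield = 83; irrigation = 8 gives yield = 317.

83 to 317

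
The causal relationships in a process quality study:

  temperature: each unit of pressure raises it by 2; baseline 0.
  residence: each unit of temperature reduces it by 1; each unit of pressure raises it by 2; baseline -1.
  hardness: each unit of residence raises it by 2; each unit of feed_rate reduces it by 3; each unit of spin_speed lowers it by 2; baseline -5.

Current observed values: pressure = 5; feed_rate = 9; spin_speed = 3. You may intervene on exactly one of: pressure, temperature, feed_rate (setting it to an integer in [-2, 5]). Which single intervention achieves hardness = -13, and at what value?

set feed_rate = 0

Intervening on pressure: the paths from pressure to hardness cancel (net effect zero), leaving hardness = -40; -13 is unreachable this way.
Intervening on temperature: hardness = -2*temperature - 20. Reaching -13 requires temperature = -7/2, not an integer.
Intervening on feed_rate: with other inputs at their observed values, hardness = -3*feed_rate - 13. Solving for -13 gives feed_rate = 0, within [-2, 5].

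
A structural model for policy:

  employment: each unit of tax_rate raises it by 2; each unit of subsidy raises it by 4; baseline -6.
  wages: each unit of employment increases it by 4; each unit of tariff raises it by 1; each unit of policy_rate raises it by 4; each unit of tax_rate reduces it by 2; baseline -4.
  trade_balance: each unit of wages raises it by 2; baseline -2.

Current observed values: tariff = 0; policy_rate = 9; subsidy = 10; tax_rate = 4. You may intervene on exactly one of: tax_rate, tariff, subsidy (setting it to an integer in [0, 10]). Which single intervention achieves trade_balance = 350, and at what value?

Intervening on tax_rate: trade_balance = 12*tax_rate + 334. Reaching 350 requires tax_rate = 4/3, not an integer.
Intervening on tariff: trade_balance = 2*tariff + 382. Reaching 350 requires tariff = -16, outside [0, 10].
Intervening on subsidy: with other inputs at their observed values, trade_balance = 32*subsidy + 62. Solving for 350 gives subsidy = 9, within [0, 10].

set subsidy = 9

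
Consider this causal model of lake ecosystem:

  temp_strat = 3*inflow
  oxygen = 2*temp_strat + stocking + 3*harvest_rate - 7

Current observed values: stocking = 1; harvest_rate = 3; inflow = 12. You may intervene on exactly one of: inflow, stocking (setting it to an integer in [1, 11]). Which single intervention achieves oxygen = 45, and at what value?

Intervening on inflow: with other inputs at their observed values, oxygen = 6*inflow + 3. Solving for 45 gives inflow = 7, within [1, 11].
Intervening on stocking: oxygen = stocking + 74. Reaching 45 requires stocking = -29, outside [1, 11].

set inflow = 7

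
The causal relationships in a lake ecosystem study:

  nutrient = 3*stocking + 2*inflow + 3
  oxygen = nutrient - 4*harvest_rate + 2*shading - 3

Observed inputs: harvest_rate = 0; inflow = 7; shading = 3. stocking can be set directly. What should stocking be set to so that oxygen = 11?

Substituting into the nutrient equation gives nutrient = 3*stocking + 17.
Substituting into the oxygen equation gives oxygen = 3*stocking + 20.
Solve 3*stocking + 20 = 11: stocking = (11 - 20) / 3 = -3.

stocking = -3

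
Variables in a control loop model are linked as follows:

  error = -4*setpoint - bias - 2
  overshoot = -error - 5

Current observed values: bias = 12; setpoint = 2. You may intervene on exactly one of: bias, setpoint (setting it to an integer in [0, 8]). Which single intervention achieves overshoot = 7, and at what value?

set bias = 2

Intervening on bias: with other inputs at their observed values, overshoot = bias + 5. Solving for 7 gives bias = 2, within [0, 8].
Intervening on setpoint: overshoot = 4*setpoint + 9. Reaching 7 requires setpoint = -1/2, not an integer.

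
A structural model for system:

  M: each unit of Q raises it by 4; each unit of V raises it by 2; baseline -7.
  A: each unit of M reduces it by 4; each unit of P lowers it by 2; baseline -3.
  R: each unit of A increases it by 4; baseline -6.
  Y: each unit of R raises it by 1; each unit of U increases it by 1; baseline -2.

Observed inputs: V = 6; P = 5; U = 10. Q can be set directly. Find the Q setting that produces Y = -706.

Q = 9

Substituting into the M equation gives M = 4*Q + 5.
Substituting into the A equation gives A = -16*Q - 33.
Substituting into the R equation gives R = -64*Q - 138.
Y becomes -64*Q - 130.
Solve -64*Q - 130 = -706: Q = (-706 + 130) / -64 = 9.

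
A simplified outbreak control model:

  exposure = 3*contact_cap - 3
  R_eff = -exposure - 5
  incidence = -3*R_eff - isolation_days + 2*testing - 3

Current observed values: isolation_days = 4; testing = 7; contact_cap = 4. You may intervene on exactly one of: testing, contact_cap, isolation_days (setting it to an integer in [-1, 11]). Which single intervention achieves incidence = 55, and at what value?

set testing = 10

Intervening on testing: with other inputs at their observed values, incidence = 2*testing + 35. Solving for 55 gives testing = 10, within [-1, 11].
Intervening on contact_cap: incidence = 9*contact_cap + 13. Reaching 55 requires contact_cap = 14/3, not an integer.
Intervening on isolation_days: incidence = -isolation_days + 53. Reaching 55 requires isolation_days = -2, outside [-1, 11].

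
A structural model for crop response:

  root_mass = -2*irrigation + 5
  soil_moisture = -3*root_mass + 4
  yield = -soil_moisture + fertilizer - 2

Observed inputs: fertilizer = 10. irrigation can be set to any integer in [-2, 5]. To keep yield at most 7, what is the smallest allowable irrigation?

irrigation = 2

Substituting into the soil_moisture equation gives soil_moisture = 6*irrigation - 11.
This gives yield = -6*irrigation + 19.
Require -6*irrigation + 19 ≤ 7, so irrigation ≥ 2.
The smallest integer in [-2, 5] satisfying this is 2.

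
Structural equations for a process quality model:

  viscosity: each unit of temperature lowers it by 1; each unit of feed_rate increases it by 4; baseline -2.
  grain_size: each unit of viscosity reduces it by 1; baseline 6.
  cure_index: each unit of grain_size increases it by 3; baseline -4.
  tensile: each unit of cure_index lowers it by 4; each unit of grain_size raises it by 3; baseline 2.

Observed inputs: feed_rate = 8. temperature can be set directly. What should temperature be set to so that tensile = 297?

temperature = -7

Substituting into the viscosity equation gives viscosity = -temperature + 30.
Substituting into the grain_size equation gives grain_size = temperature - 24.
So cure_index = 3*temperature - 76.
This gives tensile = -9*temperature + 234.
Solve -9*temperature + 234 = 297: temperature = (297 - 234) / -9 = -7.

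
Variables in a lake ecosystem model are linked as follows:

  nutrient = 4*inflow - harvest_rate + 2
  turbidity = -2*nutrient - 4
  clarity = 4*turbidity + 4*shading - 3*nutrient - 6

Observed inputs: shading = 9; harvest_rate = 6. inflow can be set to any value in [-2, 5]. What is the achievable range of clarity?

Substituting into the nutrient equation gives nutrient = 4*inflow - 4.
Substituting into the turbidity equation gives turbidity = -8*inflow + 4.
Substituting into the clarity equation gives clarity = -44*inflow + 58.
Linear in inflow, so extremes are at the endpoints: inflow = -2 gives clarity = 146; inflow = 5 gives clarity = -162.

-162 to 146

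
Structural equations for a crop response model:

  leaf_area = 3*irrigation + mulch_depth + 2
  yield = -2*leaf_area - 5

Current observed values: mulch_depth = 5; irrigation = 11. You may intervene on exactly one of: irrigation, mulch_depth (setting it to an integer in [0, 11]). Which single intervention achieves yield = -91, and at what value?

Intervening on irrigation: yield = -6*irrigation - 19. Reaching -91 requires irrigation = 12, outside [0, 11].
Intervening on mulch_depth: with other inputs at their observed values, yield = -2*mulch_depth - 75. Solving for -91 gives mulch_depth = 8, within [0, 11].

set mulch_depth = 8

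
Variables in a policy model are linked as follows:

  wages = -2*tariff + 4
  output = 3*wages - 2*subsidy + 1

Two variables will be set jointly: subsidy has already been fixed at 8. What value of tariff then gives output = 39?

tariff = -7

With subsidy held at 8:
Substituting into the output equation gives output = -6*tariff - 3.
Solve -6*tariff - 3 = 39: tariff = (39 + 3) / -6 = -7.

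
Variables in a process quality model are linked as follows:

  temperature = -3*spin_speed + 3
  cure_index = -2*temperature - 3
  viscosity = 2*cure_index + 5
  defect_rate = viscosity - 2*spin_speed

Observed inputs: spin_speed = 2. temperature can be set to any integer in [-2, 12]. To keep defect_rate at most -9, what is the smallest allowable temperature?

Intervening on temperature fixes its value directly, overriding its dependence on spin_speed.
Substituting into the viscosity equation gives viscosity = -4*temperature - 1.
defect_rate becomes -4*temperature - 5.
Require -4*temperature - 5 ≤ -9, so temperature ≥ 1.
The smallest integer in [-2, 12] satisfying this is 1.

temperature = 1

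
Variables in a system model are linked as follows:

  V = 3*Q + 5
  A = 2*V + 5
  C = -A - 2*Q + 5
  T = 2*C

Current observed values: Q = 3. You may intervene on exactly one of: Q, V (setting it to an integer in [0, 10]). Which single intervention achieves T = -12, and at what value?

Intervening on Q: T = -16*Q - 20. Reaching -12 requires Q = -1/2, not an integer.
Intervening on V: with other inputs at their observed values, T = -4*V - 12. Solving for -12 gives V = 0, within [0, 10].

set V = 0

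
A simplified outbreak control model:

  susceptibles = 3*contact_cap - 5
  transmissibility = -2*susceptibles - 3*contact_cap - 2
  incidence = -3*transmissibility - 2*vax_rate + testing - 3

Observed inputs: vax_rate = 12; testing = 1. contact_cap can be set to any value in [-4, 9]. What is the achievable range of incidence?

-158 to 193

Substituting into the transmissibility equation gives transmissibility = -9*contact_cap + 8.
This gives incidence = 27*contact_cap - 50.
Linear in contact_cap, so extremes are at the endpoints: contact_cap = -4 gives incidence = -158; contact_cap = 9 gives incidence = 193.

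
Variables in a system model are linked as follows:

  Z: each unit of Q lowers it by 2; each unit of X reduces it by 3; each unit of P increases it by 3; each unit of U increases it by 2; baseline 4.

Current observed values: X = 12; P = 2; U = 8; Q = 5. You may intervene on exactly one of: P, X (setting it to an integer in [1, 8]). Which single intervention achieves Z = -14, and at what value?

Intervening on P: with other inputs at their observed values, Z = 3*P - 26. Solving for -14 gives P = 4, within [1, 8].
Intervening on X: Z = -3*X + 16. Reaching -14 requires X = 10, outside [1, 8].

set P = 4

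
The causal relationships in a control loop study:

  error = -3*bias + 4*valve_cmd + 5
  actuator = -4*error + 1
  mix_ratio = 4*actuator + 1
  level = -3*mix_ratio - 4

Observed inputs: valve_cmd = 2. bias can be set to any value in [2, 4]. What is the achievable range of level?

Substituting into the error equation gives error = -3*bias + 13.
Substituting into the actuator equation gives actuator = 12*bias - 51.
Substituting into the mix_ratio equation gives mix_ratio = 48*bias - 203.
Substituting into the level equation gives level = -144*bias + 605.
Linear in bias, so extremes are at the endpoints: bias = 2 gives level = 317; bias = 4 gives level = 29.

29 to 317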